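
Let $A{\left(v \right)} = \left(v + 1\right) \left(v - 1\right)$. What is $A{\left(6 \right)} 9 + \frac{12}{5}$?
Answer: $\frac{1587}{5} \approx 317.4$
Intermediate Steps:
$A{\left(v \right)} = \left(1 + v\right) \left(-1 + v\right)$
$A{\left(6 \right)} 9 + \frac{12}{5} = \left(-1 + 6^{2}\right) 9 + \frac{12}{5} = \left(-1 + 36\right) 9 + 12 \cdot \frac{1}{5} = 35 \cdot 9 + \frac{12}{5} = 315 + \frac{12}{5} = \frac{1587}{5}$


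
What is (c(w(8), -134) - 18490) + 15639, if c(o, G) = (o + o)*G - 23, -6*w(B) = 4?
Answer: -8086/3 ≈ -2695.3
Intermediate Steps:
w(B) = -2/3 (w(B) = -1/6*4 = -2/3)
c(o, G) = -23 + 2*G*o (c(o, G) = (2*o)*G - 23 = 2*G*o - 23 = -23 + 2*G*o)
(c(w(8), -134) - 18490) + 15639 = ((-23 + 2*(-134)*(-2/3)) - 18490) + 15639 = ((-23 + 536/3) - 18490) + 15639 = (467/3 - 18490) + 15639 = -55003/3 + 15639 = -8086/3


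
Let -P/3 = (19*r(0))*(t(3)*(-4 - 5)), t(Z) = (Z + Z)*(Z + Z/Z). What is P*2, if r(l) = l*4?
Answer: 0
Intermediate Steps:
r(l) = 4*l
t(Z) = 2*Z*(1 + Z) (t(Z) = (2*Z)*(Z + 1) = (2*Z)*(1 + Z) = 2*Z*(1 + Z))
P = 0 (P = -3*19*(4*0)*(2*3*(1 + 3))*(-4 - 5) = -3*19*0*(2*3*4)*(-9) = -0*24*(-9) = -0*(-216) = -3*0 = 0)
P*2 = 0*2 = 0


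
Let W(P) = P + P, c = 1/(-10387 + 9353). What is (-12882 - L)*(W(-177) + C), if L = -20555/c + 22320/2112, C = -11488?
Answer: 5540502051313/22 ≈ 2.5184e+11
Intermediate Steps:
c = -1/1034 (c = 1/(-1034) = -1/1034 ≈ -0.00096712)
W(P) = 2*P
L = 935170745/44 (L = -20555/(-1/1034) + 22320/2112 = -20555*(-1034) + 22320*(1/2112) = 21253870 + 465/44 = 935170745/44 ≈ 2.1254e+7)
(-12882 - L)*(W(-177) + C) = (-12882 - 1*935170745/44)*(2*(-177) - 11488) = (-12882 - 935170745/44)*(-354 - 11488) = -935737553/44*(-11842) = 5540502051313/22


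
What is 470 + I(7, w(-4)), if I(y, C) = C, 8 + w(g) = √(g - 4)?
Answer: 462 + 2*I*√2 ≈ 462.0 + 2.8284*I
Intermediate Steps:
w(g) = -8 + √(-4 + g) (w(g) = -8 + √(g - 4) = -8 + √(-4 + g))
470 + I(7, w(-4)) = 470 + (-8 + √(-4 - 4)) = 470 + (-8 + √(-8)) = 470 + (-8 + 2*I*√2) = 462 + 2*I*√2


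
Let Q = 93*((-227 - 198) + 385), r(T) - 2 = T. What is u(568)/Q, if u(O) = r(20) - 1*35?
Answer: 13/3720 ≈ 0.0034946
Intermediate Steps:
r(T) = 2 + T
Q = -3720 (Q = 93*(-425 + 385) = 93*(-40) = -3720)
u(O) = -13 (u(O) = (2 + 20) - 1*35 = 22 - 35 = -13)
u(568)/Q = -13/(-3720) = -13*(-1/3720) = 13/3720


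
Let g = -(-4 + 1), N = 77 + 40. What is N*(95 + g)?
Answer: 11466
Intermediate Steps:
N = 117
g = 3 (g = -1*(-3) = 3)
N*(95 + g) = 117*(95 + 3) = 117*98 = 11466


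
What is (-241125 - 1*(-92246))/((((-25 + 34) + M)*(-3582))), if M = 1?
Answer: 148879/35820 ≈ 4.1563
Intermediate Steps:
(-241125 - 1*(-92246))/((((-25 + 34) + M)*(-3582))) = (-241125 - 1*(-92246))/((((-25 + 34) + 1)*(-3582))) = (-241125 + 92246)/(((9 + 1)*(-3582))) = -148879/(10*(-3582)) = -148879/(-35820) = -148879*(-1/35820) = 148879/35820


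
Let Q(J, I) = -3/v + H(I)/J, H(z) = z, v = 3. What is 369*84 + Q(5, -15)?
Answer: 30992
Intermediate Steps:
Q(J, I) = -1 + I/J (Q(J, I) = -3/3 + I/J = -3*⅓ + I/J = -1 + I/J)
369*84 + Q(5, -15) = 369*84 + (-15 - 1*5)/5 = 30996 + (-15 - 5)/5 = 30996 + (⅕)*(-20) = 30996 - 4 = 30992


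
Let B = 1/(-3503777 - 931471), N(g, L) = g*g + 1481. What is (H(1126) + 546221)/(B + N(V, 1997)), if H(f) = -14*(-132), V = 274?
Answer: 2430821936112/339549281135 ≈ 7.1590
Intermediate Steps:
N(g, L) = 1481 + g**2 (N(g, L) = g**2 + 1481 = 1481 + g**2)
B = -1/4435248 (B = 1/(-4435248) = -1/4435248 ≈ -2.2547e-7)
H(f) = 1848
(H(1126) + 546221)/(B + N(V, 1997)) = (1848 + 546221)/(-1/4435248 + (1481 + 274**2)) = 548069/(-1/4435248 + (1481 + 75076)) = 548069/(-1/4435248 + 76557) = 548069/(339549281135/4435248) = 548069*(4435248/339549281135) = 2430821936112/339549281135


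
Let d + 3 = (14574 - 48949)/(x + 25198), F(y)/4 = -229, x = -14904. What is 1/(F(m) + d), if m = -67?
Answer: -10294/9494561 ≈ -0.0010842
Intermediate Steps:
F(y) = -916 (F(y) = 4*(-229) = -916)
d = -65257/10294 (d = -3 + (14574 - 48949)/(-14904 + 25198) = -3 - 34375/10294 = -65257/10294 ≈ -6.3393)
1/(F(m) + d) = 1/(-916 - 65257/10294) = 1/(-9494561/10294) = -10294/9494561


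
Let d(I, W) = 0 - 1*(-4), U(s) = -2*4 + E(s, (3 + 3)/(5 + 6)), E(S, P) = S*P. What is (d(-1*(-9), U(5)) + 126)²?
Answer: 16900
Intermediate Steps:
E(S, P) = P*S
U(s) = -8 + 6*s/11 (U(s) = -2*4 + ((3 + 3)/(5 + 6))*s = -8 + (6/11)*s = -8 + (6*(1/11))*s = -8 + 6*s/11)
d(I, W) = 4 (d(I, W) = 0 + 4 = 4)
(d(-1*(-9), U(5)) + 126)² = (4 + 126)² = 130² = 16900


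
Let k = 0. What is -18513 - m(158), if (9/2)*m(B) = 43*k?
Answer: -18513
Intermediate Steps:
m(B) = 0 (m(B) = 2*(43*0)/9 = (2/9)*0 = 0)
-18513 - m(158) = -18513 - 1*0 = -18513 + 0 = -18513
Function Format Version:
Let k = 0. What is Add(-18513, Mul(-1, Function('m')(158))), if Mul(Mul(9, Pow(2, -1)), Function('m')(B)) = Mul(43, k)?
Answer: -18513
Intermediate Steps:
Function('m')(B) = 0 (Function('m')(B) = Mul(Rational(2, 9), Mul(43, 0)) = Mul(Rational(2, 9), 0) = 0)
Add(-18513, Mul(-1, Function('m')(158))) = Add(-18513, Mul(-1, 0)) = Add(-18513, 0) = -18513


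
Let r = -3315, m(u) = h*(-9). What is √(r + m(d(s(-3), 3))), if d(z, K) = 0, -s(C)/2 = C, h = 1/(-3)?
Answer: 12*I*√23 ≈ 57.55*I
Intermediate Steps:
h = -⅓ ≈ -0.33333
s(C) = -2*C
m(u) = 3 (m(u) = -⅓*(-9) = 3)
√(r + m(d(s(-3), 3))) = √(-3315 + 3) = √(-3312) = 12*I*√23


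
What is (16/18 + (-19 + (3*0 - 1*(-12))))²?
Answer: 3025/81 ≈ 37.346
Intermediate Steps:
(16/18 + (-19 + (3*0 - 1*(-12))))² = (16*(1/18) + (-19 + (0 + 12)))² = (8/9 + (-19 + 12))² = (8/9 - 7)² = (-55/9)² = 3025/81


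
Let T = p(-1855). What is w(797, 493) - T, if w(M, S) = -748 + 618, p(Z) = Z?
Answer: 1725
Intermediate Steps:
w(M, S) = -130
T = -1855
w(797, 493) - T = -130 - 1*(-1855) = -130 + 1855 = 1725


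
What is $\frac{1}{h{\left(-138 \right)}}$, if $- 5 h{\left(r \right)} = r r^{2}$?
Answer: $\frac{5}{2628072} \approx 1.9025 \cdot 10^{-6}$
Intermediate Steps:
$h{\left(r \right)} = - \frac{r^{3}}{5}$ ($h{\left(r \right)} = - \frac{r r^{2}}{5} = - \frac{r^{3}}{5}$)
$\frac{1}{h{\left(-138 \right)}} = \frac{1}{\left(- \frac{1}{5}\right) \left(-138\right)^{3}} = \frac{1}{\left(- \frac{1}{5}\right) \left(-2628072\right)} = \frac{1}{\frac{2628072}{5}} = \frac{5}{2628072}$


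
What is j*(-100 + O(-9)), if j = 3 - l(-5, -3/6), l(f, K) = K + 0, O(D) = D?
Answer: -763/2 ≈ -381.50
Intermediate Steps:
l(f, K) = K
j = 7/2 (j = 3 - (-3)/6 = 3 - 1*(-½) = 3 + ½ = 7/2 ≈ 3.5000)
j*(-100 + O(-9)) = 7*(-100 - 9)/2 = (7/2)*(-109) = -763/2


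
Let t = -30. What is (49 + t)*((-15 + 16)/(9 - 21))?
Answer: -19/12 ≈ -1.5833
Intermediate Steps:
(49 + t)*((-15 + 16)/(9 - 21)) = (49 - 30)*((-15 + 16)/(9 - 21)) = 19*(1/(-12)) = 19*(1*(-1/12)) = 19*(-1/12) = -19/12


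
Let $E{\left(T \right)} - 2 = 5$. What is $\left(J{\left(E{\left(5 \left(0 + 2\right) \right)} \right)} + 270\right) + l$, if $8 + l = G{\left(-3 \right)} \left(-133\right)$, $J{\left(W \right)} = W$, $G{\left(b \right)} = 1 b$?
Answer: $668$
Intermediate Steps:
$G{\left(b \right)} = b$
$E{\left(T \right)} = 7$ ($E{\left(T \right)} = 2 + 5 = 7$)
$l = 391$ ($l = -8 - -399 = -8 + 399 = 391$)
$\left(J{\left(E{\left(5 \left(0 + 2\right) \right)} \right)} + 270\right) + l = \left(7 + 270\right) + 391 = 277 + 391 = 668$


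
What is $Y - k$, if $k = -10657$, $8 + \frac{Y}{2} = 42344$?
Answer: $95329$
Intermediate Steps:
$Y = 84672$ ($Y = -16 + 2 \cdot 42344 = -16 + 84688 = 84672$)
$Y - k = 84672 - -10657 = 84672 + 10657 = 95329$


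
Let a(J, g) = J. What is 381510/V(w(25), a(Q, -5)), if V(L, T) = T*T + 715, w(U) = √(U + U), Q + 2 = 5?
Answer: 190755/362 ≈ 526.95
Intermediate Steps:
Q = 3 (Q = -2 + 5 = 3)
w(U) = √2*√U (w(U) = √(2*U) = √2*√U)
V(L, T) = 715 + T² (V(L, T) = T² + 715 = 715 + T²)
381510/V(w(25), a(Q, -5)) = 381510/(715 + 3²) = 381510/(715 + 9) = 381510/724 = 381510*(1/724) = 190755/362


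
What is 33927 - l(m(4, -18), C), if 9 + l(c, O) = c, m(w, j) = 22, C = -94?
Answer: 33914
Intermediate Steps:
l(c, O) = -9 + c
33927 - l(m(4, -18), C) = 33927 - (-9 + 22) = 33927 - 1*13 = 33927 - 13 = 33914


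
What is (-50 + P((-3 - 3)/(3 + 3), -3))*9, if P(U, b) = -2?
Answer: -468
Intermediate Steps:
(-50 + P((-3 - 3)/(3 + 3), -3))*9 = (-50 - 2)*9 = -52*9 = -468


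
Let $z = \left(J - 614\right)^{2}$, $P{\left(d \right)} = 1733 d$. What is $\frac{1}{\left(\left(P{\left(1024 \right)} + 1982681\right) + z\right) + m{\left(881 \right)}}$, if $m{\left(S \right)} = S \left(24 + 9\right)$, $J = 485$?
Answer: $\frac{1}{3802987} \approx 2.6295 \cdot 10^{-7}$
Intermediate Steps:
$z = 16641$ ($z = \left(485 - 614\right)^{2} = \left(-129\right)^{2} = 16641$)
$m{\left(S \right)} = 33 S$ ($m{\left(S \right)} = S 33 = 33 S$)
$\frac{1}{\left(\left(P{\left(1024 \right)} + 1982681\right) + z\right) + m{\left(881 \right)}} = \frac{1}{\left(\left(1733 \cdot 1024 + 1982681\right) + 16641\right) + 33 \cdot 881} = \frac{1}{\left(\left(1774592 + 1982681\right) + 16641\right) + 29073} = \frac{1}{\left(3757273 + 16641\right) + 29073} = \frac{1}{3773914 + 29073} = \frac{1}{3802987}$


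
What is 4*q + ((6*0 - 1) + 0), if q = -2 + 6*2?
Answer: 39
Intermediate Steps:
q = 10 (q = -2 + 12 = 10)
4*q + ((6*0 - 1) + 0) = 4*10 + ((6*0 - 1) + 0) = 40 + ((0 - 1) + 0) = 40 + (-1 + 0) = 40 - 1 = 39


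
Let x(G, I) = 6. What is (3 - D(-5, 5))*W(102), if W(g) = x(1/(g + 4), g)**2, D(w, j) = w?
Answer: 288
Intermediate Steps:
W(g) = 36 (W(g) = 6**2 = 36)
(3 - D(-5, 5))*W(102) = (3 - 1*(-5))*36 = (3 + 5)*36 = 8*36 = 288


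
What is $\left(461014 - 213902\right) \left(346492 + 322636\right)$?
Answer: $165349558336$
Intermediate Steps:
$\left(461014 - 213902\right) \left(346492 + 322636\right) = 247112 \cdot 669128 = 165349558336$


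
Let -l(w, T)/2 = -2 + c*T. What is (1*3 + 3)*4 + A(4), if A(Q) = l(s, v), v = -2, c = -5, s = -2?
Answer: 8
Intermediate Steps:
l(w, T) = 4 + 10*T (l(w, T) = -2*(-2 - 5*T) = 4 + 10*T)
A(Q) = -16 (A(Q) = 4 + 10*(-2) = 4 - 20 = -16)
(1*3 + 3)*4 + A(4) = (1*3 + 3)*4 - 16 = (3 + 3)*4 - 16 = 6*4 - 16 = 24 - 16 = 8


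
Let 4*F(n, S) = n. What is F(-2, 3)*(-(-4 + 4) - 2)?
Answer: 1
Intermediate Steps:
F(n, S) = n/4
F(-2, 3)*(-(-4 + 4) - 2) = ((1/4)*(-2))*(-(-4 + 4) - 2) = -(-1*0 - 2)/2 = -(0 - 2)/2 = -1/2*(-2) = 1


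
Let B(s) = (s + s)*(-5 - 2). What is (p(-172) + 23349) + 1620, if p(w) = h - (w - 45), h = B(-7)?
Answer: 25284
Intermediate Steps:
B(s) = -14*s (B(s) = (2*s)*(-7) = -14*s)
h = 98 (h = -14*(-7) = 98)
p(w) = 143 - w (p(w) = 98 - (w - 45) = 98 - (-45 + w) = 98 + (45 - w) = 143 - w)
(p(-172) + 23349) + 1620 = ((143 - 1*(-172)) + 23349) + 1620 = ((143 + 172) + 23349) + 1620 = (315 + 23349) + 1620 = 23664 + 1620 = 25284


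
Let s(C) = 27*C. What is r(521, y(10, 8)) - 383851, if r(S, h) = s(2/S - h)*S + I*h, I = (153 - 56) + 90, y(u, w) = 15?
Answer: -591997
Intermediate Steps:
I = 187 (I = 97 + 90 = 187)
r(S, h) = 187*h + S*(-27*h + 54/S) (r(S, h) = (27*(2/S - h))*S + 187*h = (27*(-h + 2/S))*S + 187*h = (-27*h + 54/S)*S + 187*h = S*(-27*h + 54/S) + 187*h = 187*h + S*(-27*h + 54/S))
r(521, y(10, 8)) - 383851 = (54 + 187*15 - 27*521*15) - 383851 = (54 + 2805 - 211005) - 383851 = -208146 - 383851 = -591997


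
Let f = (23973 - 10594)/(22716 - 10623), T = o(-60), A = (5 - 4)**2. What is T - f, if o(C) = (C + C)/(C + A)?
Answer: 661799/713487 ≈ 0.92756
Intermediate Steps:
A = 1 (A = 1**2 = 1)
o(C) = 2*C/(1 + C) (o(C) = (C + C)/(C + 1) = (2*C)/(1 + C) = 2*C/(1 + C))
T = 120/59 (T = 2*(-60)/(1 - 60) = 2*(-60)/(-59) = 2*(-60)*(-1/59) = 120/59 ≈ 2.0339)
f = 13379/12093 ≈ 1.1063
T - f = 120/59 - 1*13379/12093 = 120/59 - 13379/12093 = 661799/713487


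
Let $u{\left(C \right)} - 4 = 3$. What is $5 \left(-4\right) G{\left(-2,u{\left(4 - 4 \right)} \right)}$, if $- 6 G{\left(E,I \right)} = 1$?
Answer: $\frac{10}{3} \approx 3.3333$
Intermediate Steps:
$u{\left(C \right)} = 7$ ($u{\left(C \right)} = 4 + 3 = 7$)
$G{\left(E,I \right)} = - \frac{1}{6}$ ($G{\left(E,I \right)} = \left(- \frac{1}{6}\right) 1 = - \frac{1}{6}$)
$5 \left(-4\right) G{\left(-2,u{\left(4 - 4 \right)} \right)} = 5 \left(-4\right) \left(- \frac{1}{6}\right) = \left(-20\right) \left(- \frac{1}{6}\right) = \frac{10}{3}$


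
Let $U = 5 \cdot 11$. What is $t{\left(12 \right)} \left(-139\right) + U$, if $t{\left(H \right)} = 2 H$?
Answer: $-3281$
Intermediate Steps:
$U = 55$
$t{\left(12 \right)} \left(-139\right) + U = 2 \cdot 12 \left(-139\right) + 55 = 24 \left(-139\right) + 55 = -3336 + 55 = -3281$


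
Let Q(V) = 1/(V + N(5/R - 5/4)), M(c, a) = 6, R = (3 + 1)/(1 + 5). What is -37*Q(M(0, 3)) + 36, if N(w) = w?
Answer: 1616/49 ≈ 32.980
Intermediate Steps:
R = 2/3 (R = 4/6 = 4*(1/6) = 2/3 ≈ 0.66667)
Q(V) = 1/(25/4 + V) (Q(V) = 1/(V + (5/(2/3) - 5/4)) = 1/(V + (5*(3/2) - 5*1/4)) = 1/(V + (15/2 - 5/4)) = 1/(V + 25/4) = 1/(25/4 + V))
-37*Q(M(0, 3)) + 36 = -148/(25 + 4*6) + 36 = -148/(25 + 24) + 36 = -148/49 + 36 = 1616/49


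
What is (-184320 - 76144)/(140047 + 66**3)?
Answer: -260464/427543 ≈ -0.60921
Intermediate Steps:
(-184320 - 76144)/(140047 + 66**3) = -260464/(140047 + 287496) = -260464/427543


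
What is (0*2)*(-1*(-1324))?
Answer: 0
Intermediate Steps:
(0*2)*(-1*(-1324)) = 0*1324 = 0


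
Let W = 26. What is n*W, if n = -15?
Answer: -390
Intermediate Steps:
n*W = -15*26 = -390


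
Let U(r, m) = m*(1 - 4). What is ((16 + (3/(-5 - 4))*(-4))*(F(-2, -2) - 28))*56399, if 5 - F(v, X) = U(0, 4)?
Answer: -32260228/3 ≈ -1.0753e+7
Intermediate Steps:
U(r, m) = -3*m (U(r, m) = m*(-3) = -3*m)
F(v, X) = 17 (F(v, X) = 5 - (-3)*4 = 5 - 1*(-12) = 5 + 12 = 17)
((16 + (3/(-5 - 4))*(-4))*(F(-2, -2) - 28))*56399 = ((16 + (3/(-5 - 4))*(-4))*(17 - 28))*56399 = ((16 + (3/(-9))*(-4))*(-11))*56399 = ((16 - 1/9*3*(-4))*(-11))*56399 = ((16 - 1/3*(-4))*(-11))*56399 = ((16 + 4/3)*(-11))*56399 = ((52/3)*(-11))*56399 = -572/3*56399 = -32260228/3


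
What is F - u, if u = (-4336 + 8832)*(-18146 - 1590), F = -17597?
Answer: 88715459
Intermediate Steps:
u = -88733056 (u = 4496*(-19736) = -88733056)
F - u = -17597 - 1*(-88733056) = -17597 + 88733056 = 88715459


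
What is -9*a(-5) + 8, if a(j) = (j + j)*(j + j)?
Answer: -892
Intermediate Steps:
a(j) = 4*j² (a(j) = (2*j)*(2*j) = 4*j²)
-9*a(-5) + 8 = -36*(-5)² + 8 = -36*25 + 8 = -9*100 + 8 = -900 + 8 = -892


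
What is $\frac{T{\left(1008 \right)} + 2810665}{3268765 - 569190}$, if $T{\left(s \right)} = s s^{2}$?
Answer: $\frac{1027003177}{2699575} \approx 380.43$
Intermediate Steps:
$T{\left(s \right)} = s^{3}$
$\frac{T{\left(1008 \right)} + 2810665}{3268765 - 569190} = \frac{1008^{3} + 2810665}{3268765 - 569190} = \frac{1024192512 + 2810665}{2699575} = 1027003177 \cdot \frac{1}{2699575} = \frac{1027003177}{2699575}$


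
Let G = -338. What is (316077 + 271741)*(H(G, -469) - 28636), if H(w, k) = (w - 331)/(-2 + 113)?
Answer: -622943064590/37 ≈ -1.6836e+10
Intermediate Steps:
H(w, k) = -331/111 + w/111 (H(w, k) = (-331 + w)/111 = (-331 + w)*(1/111) = -331/111 + w/111)
(316077 + 271741)*(H(G, -469) - 28636) = (316077 + 271741)*((-331/111 + (1/111)*(-338)) - 28636) = 587818*((-331/111 - 338/111) - 28636) = 587818*(-223/37 - 28636) = 587818*(-1059755/37) = -622943064590/37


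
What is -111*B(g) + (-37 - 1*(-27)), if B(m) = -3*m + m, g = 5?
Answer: 1100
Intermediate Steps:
B(m) = -2*m
-111*B(g) + (-37 - 1*(-27)) = -(-222)*5 + (-37 - 1*(-27)) = -111*(-10) + (-37 + 27) = 1110 - 10 = 1100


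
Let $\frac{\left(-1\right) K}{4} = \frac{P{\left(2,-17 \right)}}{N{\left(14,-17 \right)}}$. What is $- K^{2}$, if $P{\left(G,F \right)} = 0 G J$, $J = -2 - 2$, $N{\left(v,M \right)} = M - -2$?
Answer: $0$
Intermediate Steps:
$N{\left(v,M \right)} = 2 + M$ ($N{\left(v,M \right)} = M + 2 = 2 + M$)
$J = -4$
$P{\left(G,F \right)} = 0$ ($P{\left(G,F \right)} = 0 G \left(-4\right) = 0 \left(-4\right) = 0$)
$K = 0$ ($K = - 4 \frac{0}{2 - 17} = - 4 \frac{0}{-15} = - 4 \cdot 0 \left(- \frac{1}{15}\right) = \left(-4\right) 0 = 0$)
$- K^{2} = - 0^{2} = \left(-1\right) 0 = 0$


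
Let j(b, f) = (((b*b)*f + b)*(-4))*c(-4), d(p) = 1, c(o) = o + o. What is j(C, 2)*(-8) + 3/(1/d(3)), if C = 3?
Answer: -5373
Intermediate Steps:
c(o) = 2*o
j(b, f) = 32*b + 32*f*b² (j(b, f) = (((b*b)*f + b)*(-4))*(2*(-4)) = ((b²*f + b)*(-4))*(-8) = ((f*b² + b)*(-4))*(-8) = ((b + f*b²)*(-4))*(-8) = (-4*b - 4*f*b²)*(-8) = 32*b + 32*f*b²)
j(C, 2)*(-8) + 3/(1/d(3)) = (32*3*(1 + 3*2))*(-8) + 3/(1/1) = (32*3*(1 + 6))*(-8) + 3/1 = (32*3*7)*(-8) + 3*1 = 672*(-8) + 3 = -5376 + 3 = -5373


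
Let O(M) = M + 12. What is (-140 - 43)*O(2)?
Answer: -2562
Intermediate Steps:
O(M) = 12 + M
(-140 - 43)*O(2) = (-140 - 43)*(12 + 2) = -183*14 = -2562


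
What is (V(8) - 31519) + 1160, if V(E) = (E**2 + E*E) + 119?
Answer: -30112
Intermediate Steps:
V(E) = 119 + 2*E**2 (V(E) = (E**2 + E**2) + 119 = 2*E**2 + 119 = 119 + 2*E**2)
(V(8) - 31519) + 1160 = ((119 + 2*8**2) - 31519) + 1160 = ((119 + 2*64) - 31519) + 1160 = ((119 + 128) - 31519) + 1160 = (247 - 31519) + 1160 = -31272 + 1160 = -30112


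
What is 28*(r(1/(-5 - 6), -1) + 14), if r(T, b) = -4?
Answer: 280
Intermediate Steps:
28*(r(1/(-5 - 6), -1) + 14) = 28*(-4 + 14) = 28*10 = 280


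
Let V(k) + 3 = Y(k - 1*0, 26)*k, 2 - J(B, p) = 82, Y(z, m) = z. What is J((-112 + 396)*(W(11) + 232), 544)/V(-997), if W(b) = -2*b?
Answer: -40/497003 ≈ -8.0482e-5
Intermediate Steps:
J(B, p) = -80 (J(B, p) = 2 - 1*82 = 2 - 82 = -80)
V(k) = -3 + k**2 (V(k) = -3 + (k - 1*0)*k = -3 + (k + 0)*k = -3 + k*k = -3 + k**2)
J((-112 + 396)*(W(11) + 232), 544)/V(-997) = -80/(-3 + (-997)**2) = -80/(-3 + 994009) = -80/994006 = -80*1/994006 = -40/497003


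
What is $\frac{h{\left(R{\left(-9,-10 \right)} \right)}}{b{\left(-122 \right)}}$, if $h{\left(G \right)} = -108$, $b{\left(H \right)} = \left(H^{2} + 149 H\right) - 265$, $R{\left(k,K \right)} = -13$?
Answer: $\frac{108}{3559} \approx 0.030346$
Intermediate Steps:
$b{\left(H \right)} = -265 + H^{2} + 149 H$
$\frac{h{\left(R{\left(-9,-10 \right)} \right)}}{b{\left(-122 \right)}} = - \frac{108}{-265 + \left(-122\right)^{2} + 149 \left(-122\right)} = - \frac{108}{-265 + 14884 - 18178} = - \frac{108}{-3559} = \left(-108\right) \left(- \frac{1}{3559}\right) = \frac{108}{3559}$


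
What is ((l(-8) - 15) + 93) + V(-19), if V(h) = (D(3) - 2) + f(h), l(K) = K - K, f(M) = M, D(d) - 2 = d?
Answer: 62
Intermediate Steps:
D(d) = 2 + d
l(K) = 0
V(h) = 3 + h (V(h) = ((2 + 3) - 2) + h = (5 - 2) + h = 3 + h)
((l(-8) - 15) + 93) + V(-19) = ((0 - 15) + 93) + (3 - 19) = (-15 + 93) - 16 = 78 - 16 = 62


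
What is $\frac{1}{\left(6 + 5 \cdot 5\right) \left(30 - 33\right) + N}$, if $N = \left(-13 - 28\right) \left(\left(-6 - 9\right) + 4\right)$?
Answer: $\frac{1}{358} \approx 0.0027933$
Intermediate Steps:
$N = 451$ ($N = - 41 \left(-15 + 4\right) = \left(-41\right) \left(-11\right) = 451$)
$\frac{1}{\left(6 + 5 \cdot 5\right) \left(30 - 33\right) + N} = \frac{1}{\left(6 + 5 \cdot 5\right) \left(30 - 33\right) + 451} = \frac{1}{\left(6 + 25\right) \left(-3\right) + 451} = \frac{1}{31 \left(-3\right) + 451} = \frac{1}{-93 + 451} = \frac{1}{358}$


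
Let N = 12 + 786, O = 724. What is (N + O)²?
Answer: 2316484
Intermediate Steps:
N = 798
(N + O)² = (798 + 724)² = 1522² = 2316484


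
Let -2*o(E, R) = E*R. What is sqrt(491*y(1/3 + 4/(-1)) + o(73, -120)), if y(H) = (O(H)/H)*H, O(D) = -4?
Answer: 4*sqrt(151) ≈ 49.153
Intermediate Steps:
o(E, R) = -E*R/2
y(H) = -4 (y(H) = (-4/H)*H = -4)
sqrt(491*y(1/3 + 4/(-1)) + o(73, -120)) = sqrt(491*(-4) - 1/2*73*(-120)) = sqrt(-1964 + 4380) = sqrt(2416) = 4*sqrt(151)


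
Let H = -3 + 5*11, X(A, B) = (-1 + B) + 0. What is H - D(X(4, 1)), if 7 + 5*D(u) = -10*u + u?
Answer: 267/5 ≈ 53.400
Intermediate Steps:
X(A, B) = -1 + B
D(u) = -7/5 - 9*u/5 (D(u) = -7/5 + (-10*u + u)/5 = -7/5 + (-9*u)/5 = -7/5 - 9*u/5)
H = 52 (H = -3 + 55 = 52)
H - D(X(4, 1)) = 52 - (-7/5 - 9*(-1 + 1)/5) = 52 - (-7/5 - 9/5*0) = 52 - (-7/5 + 0) = 52 - 1*(-7/5) = 52 + 7/5 = 267/5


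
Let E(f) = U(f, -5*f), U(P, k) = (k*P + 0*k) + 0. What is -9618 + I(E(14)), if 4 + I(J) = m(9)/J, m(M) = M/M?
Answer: -9429561/980 ≈ -9622.0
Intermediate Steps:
m(M) = 1
U(P, k) = P*k (U(P, k) = (P*k + 0) + 0 = P*k + 0 = P*k)
E(f) = -5*f**2 (E(f) = f*(-5*f) = -5*f**2)
I(J) = -4 + 1/J
-9618 + I(E(14)) = -9618 + (-4 + 1/(-5*14**2)) = -9618 + (-4 + 1/(-5*196)) = -9618 + (-4 + 1/(-980)) = -9618 + (-4 - 1/980) = -9618 - 3921/980 = -9429561/980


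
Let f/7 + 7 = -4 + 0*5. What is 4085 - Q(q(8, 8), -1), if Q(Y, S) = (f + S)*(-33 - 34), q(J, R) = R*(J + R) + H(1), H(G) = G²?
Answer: -1141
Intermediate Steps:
f = -77 (f = -49 + 7*(-4 + 0*5) = -49 + 7*(-4 + 0) = -49 + 7*(-4) = -49 - 28 = -77)
q(J, R) = 1 + R*(J + R) (q(J, R) = R*(J + R) + 1² = R*(J + R) + 1 = 1 + R*(J + R))
Q(Y, S) = 5159 - 67*S (Q(Y, S) = (-77 + S)*(-33 - 34) = (-77 + S)*(-67) = 5159 - 67*S)
4085 - Q(q(8, 8), -1) = 4085 - (5159 - 67*(-1)) = 4085 - (5159 + 67) = 4085 - 1*5226 = 4085 - 5226 = -1141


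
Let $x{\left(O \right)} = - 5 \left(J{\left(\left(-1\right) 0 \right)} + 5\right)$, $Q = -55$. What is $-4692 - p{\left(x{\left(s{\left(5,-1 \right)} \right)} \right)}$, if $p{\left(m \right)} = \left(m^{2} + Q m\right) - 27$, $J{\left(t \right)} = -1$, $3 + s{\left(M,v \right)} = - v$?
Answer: $-6165$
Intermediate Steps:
$s{\left(M,v \right)} = -3 - v$
$x{\left(O \right)} = -20$ ($x{\left(O \right)} = - 5 \left(-1 + 5\right) = \left(-5\right) 4 = -20$)
$p{\left(m \right)} = -27 + m^{2} - 55 m$ ($p{\left(m \right)} = \left(m^{2} - 55 m\right) - 27 = -27 + m^{2} - 55 m$)
$-4692 - p{\left(x{\left(s{\left(5,-1 \right)} \right)} \right)} = -4692 - \left(-27 + \left(-20\right)^{2} - -1100\right) = -4692 - \left(-27 + 400 + 1100\right) = -4692 - 1473 = -6165$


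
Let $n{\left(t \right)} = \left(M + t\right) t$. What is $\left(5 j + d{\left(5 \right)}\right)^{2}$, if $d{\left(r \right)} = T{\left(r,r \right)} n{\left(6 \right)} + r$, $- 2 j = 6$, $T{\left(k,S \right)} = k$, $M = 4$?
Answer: $84100$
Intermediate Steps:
$n{\left(t \right)} = t \left(4 + t\right)$ ($n{\left(t \right)} = \left(4 + t\right) t = t \left(4 + t\right)$)
$j = -3$ ($j = \left(- \frac{1}{2}\right) 6 = -3$)
$d{\left(r \right)} = 61 r$ ($d{\left(r \right)} = r 6 \left(4 + 6\right) + r = r 6 \cdot 10 + r = r 60 + r = 60 r + r = 61 r$)
$\left(5 j + d{\left(5 \right)}\right)^{2} = \left(5 \left(-3\right) + 61 \cdot 5\right)^{2} = \left(-15 + 305\right)^{2} = 290^{2} = 84100$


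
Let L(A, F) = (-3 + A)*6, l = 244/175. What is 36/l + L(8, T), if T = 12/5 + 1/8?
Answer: 3405/61 ≈ 55.820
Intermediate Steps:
l = 244/175 (l = 244*(1/175) = 244/175 ≈ 1.3943)
T = 101/40 (T = 12*(⅕) + 1*(⅛) = 12/5 + ⅛ = 101/40 ≈ 2.5250)
L(A, F) = -18 + 6*A
36/l + L(8, T) = 36/(244/175) + (-18 + 6*8) = 36*(175/244) + (-18 + 48) = 1575/61 + 30 = 3405/61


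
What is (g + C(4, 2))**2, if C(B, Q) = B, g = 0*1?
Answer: 16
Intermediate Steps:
g = 0
(g + C(4, 2))**2 = (0 + 4)**2 = 4**2 = 16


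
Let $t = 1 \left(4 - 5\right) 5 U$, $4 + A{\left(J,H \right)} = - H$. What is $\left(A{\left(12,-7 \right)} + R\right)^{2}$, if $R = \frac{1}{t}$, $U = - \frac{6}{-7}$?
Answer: $\frac{6889}{900} \approx 7.6544$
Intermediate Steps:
$A{\left(J,H \right)} = -4 - H$
$U = \frac{6}{7}$ ($U = \left(-6\right) \left(- \frac{1}{7}\right) = \frac{6}{7} \approx 0.85714$)
$t = - \frac{30}{7}$ ($t = 1 \left(4 - 5\right) 5 \cdot \frac{6}{7} = 1 \left(-1\right) 5 \cdot \frac{6}{7} = \left(-1\right) 5 \cdot \frac{6}{7} = \left(-5\right) \frac{6}{7} = - \frac{30}{7} \approx -4.2857$)
$R = - \frac{7}{30}$ ($R = \frac{1}{- \frac{30}{7}} = - \frac{7}{30} \approx -0.23333$)
$\left(A{\left(12,-7 \right)} + R\right)^{2} = \left(\left(-4 - -7\right) - \frac{7}{30}\right)^{2} = \left(\left(-4 + 7\right) - \frac{7}{30}\right)^{2} = \left(3 - \frac{7}{30}\right)^{2} = \left(\frac{83}{30}\right)^{2} = \frac{6889}{900}$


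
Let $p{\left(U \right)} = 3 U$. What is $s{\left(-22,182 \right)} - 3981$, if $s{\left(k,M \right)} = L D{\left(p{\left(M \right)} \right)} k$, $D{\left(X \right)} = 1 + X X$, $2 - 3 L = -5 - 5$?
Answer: $-26238277$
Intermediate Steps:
$L = 4$ ($L = \frac{2}{3} - \frac{-5 - 5}{3} = \frac{2}{3} - - \frac{10}{3} = \frac{2}{3} + \frac{10}{3} = 4$)
$D{\left(X \right)} = 1 + X^{2}$
$s{\left(k,M \right)} = k \left(4 + 36 M^{2}\right)$ ($s{\left(k,M \right)} = 4 \left(1 + \left(3 M\right)^{2}\right) k = 4 \left(1 + 9 M^{2}\right) k = \left(4 + 36 M^{2}\right) k = k \left(4 + 36 M^{2}\right)$)
$s{\left(-22,182 \right)} - 3981 = 4 \left(-22\right) \left(1 + 9 \cdot 182^{2}\right) - 3981 = 4 \left(-22\right) \left(1 + 9 \cdot 33124\right) - 3981 = 4 \left(-22\right) \left(1 + 298116\right) - 3981 = 4 \left(-22\right) 298117 - 3981 = -26234296 - 3981 = -26238277$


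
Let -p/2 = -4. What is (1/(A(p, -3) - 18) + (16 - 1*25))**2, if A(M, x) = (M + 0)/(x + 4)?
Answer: 8281/100 ≈ 82.810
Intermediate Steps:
p = 8 (p = -2*(-4) = 8)
A(M, x) = M/(4 + x)
(1/(A(p, -3) - 18) + (16 - 1*25))**2 = (1/(8/(4 - 3) - 18) + (16 - 1*25))**2 = (1/(8/1 - 18) + (16 - 25))**2 = (1/(8*1 - 18) - 9)**2 = (1/(8 - 18) - 9)**2 = (1/(-10) - 9)**2 = (-1/10 - 9)**2 = (-91/10)**2 = 8281/100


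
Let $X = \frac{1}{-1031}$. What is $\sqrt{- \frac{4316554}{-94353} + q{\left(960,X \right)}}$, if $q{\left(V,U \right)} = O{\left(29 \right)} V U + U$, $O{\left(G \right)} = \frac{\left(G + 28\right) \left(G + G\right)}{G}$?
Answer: $\frac{13 i \sqrt{3382117789986453}}{97277943} \approx 7.7718 i$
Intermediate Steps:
$X = - \frac{1}{1031} \approx -0.00096993$
$O{\left(G \right)} = 56 + 2 G$ ($O{\left(G \right)} = \frac{\left(28 + G\right) 2 G}{G} = \frac{2 G \left(28 + G\right)}{G} = 56 + 2 G$)
$q{\left(V,U \right)} = U + 114 U V$ ($q{\left(V,U \right)} = \left(56 + 2 \cdot 29\right) V U + U = \left(56 + 58\right) V U + U = 114 V U + U = 114 U V + U = U + 114 U V$)
$\sqrt{- \frac{4316554}{-94353} + q{\left(960,X \right)}} = \sqrt{- \frac{4316554}{-94353} - \frac{1 + 114 \cdot 960}{1031}} = \sqrt{\left(-4316554\right) \left(- \frac{1}{94353}\right) - \frac{1 + 109440}{1031}} = \sqrt{\frac{4316554}{94353} - \frac{109441}{1031}} = \sqrt{- \frac{5875719499}{97277943}} = \frac{13 i \sqrt{3382117789986453}}{97277943}$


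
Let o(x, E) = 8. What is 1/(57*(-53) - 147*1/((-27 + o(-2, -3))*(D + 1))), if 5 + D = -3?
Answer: -19/57420 ≈ -0.00033090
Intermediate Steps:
D = -8 (D = -5 - 3 = -8)
1/(57*(-53) - 147*1/((-27 + o(-2, -3))*(D + 1))) = 1/(57*(-53) - 147*1/((-27 + 8)*(-8 + 1))) = 1/(-3021 - 147/((-19*(-7)))) = 1/(-3021 - 147/133) = 1/(-3021 - 147*1/133) = 1/(-3021 - 21/19) = 1/(-57420/19) = -19/57420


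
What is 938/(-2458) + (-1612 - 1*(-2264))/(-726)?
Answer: -570901/446127 ≈ -1.2797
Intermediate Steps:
938/(-2458) + (-1612 - 1*(-2264))/(-726) = 938*(-1/2458) + (-1612 + 2264)*(-1/726) = -469/1229 + 652*(-1/726) = -469/1229 - 326/363 = -570901/446127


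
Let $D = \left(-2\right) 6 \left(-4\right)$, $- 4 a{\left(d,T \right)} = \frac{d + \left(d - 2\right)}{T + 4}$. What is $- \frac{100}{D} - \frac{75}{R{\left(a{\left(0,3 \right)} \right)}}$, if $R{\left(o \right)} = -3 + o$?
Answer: $\frac{11575}{492} \approx 23.526$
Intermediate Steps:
$a{\left(d,T \right)} = - \frac{-2 + 2 d}{4 \left(4 + T\right)}$ ($a{\left(d,T \right)} = - \frac{\left(d + \left(d - 2\right)\right) \frac{1}{T + 4}}{4} = - \frac{\left(d + \left(-2 + d\right)\right) \frac{1}{4 + T}}{4} = - \frac{\left(-2 + 2 d\right) \frac{1}{4 + T}}{4} = - \frac{\frac{1}{4 + T} \left(-2 + 2 d\right)}{4} = - \frac{-2 + 2 d}{4 \left(4 + T\right)}$)
$D = 48$ ($D = \left(-12\right) \left(-4\right) = 48$)
$- \frac{100}{D} - \frac{75}{R{\left(a{\left(0,3 \right)} \right)}} = - \frac{100}{48} - \frac{75}{-3 + \frac{1 - 0}{2 \left(4 + 3\right)}} = \left(-100\right) \frac{1}{48} - \frac{75}{-3 + \frac{1 + 0}{2 \cdot 7}} = - \frac{25}{12} - \frac{75}{-3 + \frac{1}{2} \cdot \frac{1}{7} \cdot 1} = - \frac{25}{12} - \frac{75}{-3 + \frac{1}{14}} = - \frac{25}{12} - \frac{75}{- \frac{41}{14}} = - \frac{25}{12} - - \frac{1050}{41} = - \frac{25}{12} + \frac{1050}{41} = \frac{11575}{492}$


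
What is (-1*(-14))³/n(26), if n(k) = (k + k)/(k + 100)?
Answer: 86436/13 ≈ 6648.9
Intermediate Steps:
n(k) = 2*k/(100 + k) (n(k) = (2*k)/(100 + k) = 2*k/(100 + k))
(-1*(-14))³/n(26) = (-1*(-14))³/((2*26/(100 + 26))) = 14³/((2*26/126)) = 2744/((2*26*(1/126))) = 2744/(26/63) = 2744*(63/26) = 86436/13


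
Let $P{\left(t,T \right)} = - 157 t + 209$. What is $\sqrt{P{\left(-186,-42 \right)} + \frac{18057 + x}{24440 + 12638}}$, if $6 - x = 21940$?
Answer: $\frac{\sqrt{40433454477118}}{37078} \approx 171.5$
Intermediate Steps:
$x = -21934$ ($x = 6 - 21940 = -21934$)
$P{\left(t,T \right)} = 209 - 157 t$
$\sqrt{P{\left(-186,-42 \right)} + \frac{18057 + x}{24440 + 12638}} = \sqrt{\left(209 - -29202\right) + \frac{18057 - 21934}{24440 + 12638}} = \sqrt{\left(209 + 29202\right) - \frac{3877}{37078}} = \sqrt{29411 - \frac{3877}{37078}} = \sqrt{\frac{1090497181}{37078}} = \frac{\sqrt{40433454477118}}{37078}$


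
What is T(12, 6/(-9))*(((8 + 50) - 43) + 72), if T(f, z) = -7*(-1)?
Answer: 609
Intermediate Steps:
T(f, z) = 7
T(12, 6/(-9))*(((8 + 50) - 43) + 72) = 7*(((8 + 50) - 43) + 72) = 7*((58 - 43) + 72) = 7*(15 + 72) = 7*87 = 609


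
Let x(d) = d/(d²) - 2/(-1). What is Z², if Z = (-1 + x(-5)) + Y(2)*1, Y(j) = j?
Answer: 196/25 ≈ 7.8400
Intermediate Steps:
x(d) = 2 + 1/d (x(d) = d/d² - 2*(-1) = 1/d + 2 = 2 + 1/d)
Z = 14/5 (Z = (-1 + (2 + 1/(-5))) + 2*1 = (-1 + (2 - ⅕)) + 2 = (-1 + 9/5) + 2 = ⅘ + 2 = 14/5 ≈ 2.8000)
Z² = (14/5)² = 196/25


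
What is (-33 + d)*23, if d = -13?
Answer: -1058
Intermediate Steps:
(-33 + d)*23 = (-33 - 13)*23 = -46*23 = -1058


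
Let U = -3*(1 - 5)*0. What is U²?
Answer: 0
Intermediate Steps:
U = 0 (U = -3*(-4)*0 = 12*0 = 0)
U² = 0² = 0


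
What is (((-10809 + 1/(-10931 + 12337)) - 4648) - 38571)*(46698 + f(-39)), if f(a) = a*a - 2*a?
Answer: -3668802735999/1406 ≈ -2.6094e+9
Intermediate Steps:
f(a) = a² - 2*a
(((-10809 + 1/(-10931 + 12337)) - 4648) - 38571)*(46698 + f(-39)) = (((-10809 + 1/(-10931 + 12337)) - 4648) - 38571)*(46698 - 39*(-2 - 39)) = (((-10809 + 1/1406) - 4648) - 38571)*(46698 - 39*(-41)) = (((-10809 + 1/1406) - 4648) - 38571)*(46698 + 1599) = ((-15197453/1406 - 4648) - 38571)*48297 = (-21732541/1406 - 38571)*48297 = -75963367/1406*48297 = -3668802735999/1406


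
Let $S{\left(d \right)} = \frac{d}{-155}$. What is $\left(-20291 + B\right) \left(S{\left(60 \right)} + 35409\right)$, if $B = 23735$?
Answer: $\frac{3780365148}{31} \approx 1.2195 \cdot 10^{8}$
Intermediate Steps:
$S{\left(d \right)} = - \frac{d}{155}$ ($S{\left(d \right)} = d \left(- \frac{1}{155}\right) = - \frac{d}{155}$)
$\left(-20291 + B\right) \left(S{\left(60 \right)} + 35409\right) = \left(-20291 + 23735\right) \left(\left(- \frac{1}{155}\right) 60 + 35409\right) = 3444 \left(- \frac{12}{31} + 35409\right) = 3444 \cdot \frac{1097667}{31} = \frac{3780365148}{31}$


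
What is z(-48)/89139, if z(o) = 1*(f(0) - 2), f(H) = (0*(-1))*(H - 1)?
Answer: -2/89139 ≈ -2.2437e-5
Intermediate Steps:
f(H) = 0 (f(H) = 0*(-1 + H) = 0)
z(o) = -2 (z(o) = 1*(0 - 2) = 1*(-2) = -2)
z(-48)/89139 = -2/89139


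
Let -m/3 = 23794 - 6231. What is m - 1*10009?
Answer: -62698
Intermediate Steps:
m = -52689 (m = -3*(23794 - 6231) = -3*17563 = -52689)
m - 1*10009 = -52689 - 1*10009 = -52689 - 10009 = -62698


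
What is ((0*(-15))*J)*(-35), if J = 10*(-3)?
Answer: 0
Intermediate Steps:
J = -30
((0*(-15))*J)*(-35) = ((0*(-15))*(-30))*(-35) = (0*(-30))*(-35) = 0*(-35) = 0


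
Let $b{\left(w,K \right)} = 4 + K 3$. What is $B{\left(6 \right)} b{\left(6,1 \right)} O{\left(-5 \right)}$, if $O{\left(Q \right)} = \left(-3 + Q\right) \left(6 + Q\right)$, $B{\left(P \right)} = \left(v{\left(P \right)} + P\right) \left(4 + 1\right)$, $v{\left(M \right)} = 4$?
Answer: $-2800$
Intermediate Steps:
$b{\left(w,K \right)} = 4 + 3 K$
$B{\left(P \right)} = 20 + 5 P$ ($B{\left(P \right)} = \left(4 + P\right) \left(4 + 1\right) = \left(4 + P\right) 5 = 20 + 5 P$)
$B{\left(6 \right)} b{\left(6,1 \right)} O{\left(-5 \right)} = \left(20 + 5 \cdot 6\right) \left(4 + 3 \cdot 1\right) \left(-18 + \left(-5\right)^{2} + 3 \left(-5\right)\right) = \left(20 + 30\right) \left(4 + 3\right) \left(-18 + 25 - 15\right) = 50 \cdot 7 \left(-8\right) = 350 \left(-8\right) = -2800$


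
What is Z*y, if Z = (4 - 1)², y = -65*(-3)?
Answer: 1755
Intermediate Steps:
y = 195
Z = 9 (Z = 3² = 9)
Z*y = 9*195 = 1755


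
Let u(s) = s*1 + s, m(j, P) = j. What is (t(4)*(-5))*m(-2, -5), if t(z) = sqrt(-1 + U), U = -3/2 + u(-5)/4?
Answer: 10*I*sqrt(5) ≈ 22.361*I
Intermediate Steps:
u(s) = 2*s (u(s) = s + s = 2*s)
U = -4 (U = -3/2 + (2*(-5))/4 = -3*1/2 - 10*1/4 = -3/2 - 5/2 = -4)
t(z) = I*sqrt(5) (t(z) = sqrt(-1 - 4) = sqrt(-5) = I*sqrt(5))
(t(4)*(-5))*m(-2, -5) = ((I*sqrt(5))*(-5))*(-2) = -5*I*sqrt(5)*(-2) = 10*I*sqrt(5)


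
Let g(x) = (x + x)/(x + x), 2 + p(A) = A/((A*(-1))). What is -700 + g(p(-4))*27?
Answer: -673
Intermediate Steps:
p(A) = -3 (p(A) = -2 + A/((A*(-1))) = -2 + A/((-A)) = -2 + A*(-1/A) = -2 - 1 = -3)
g(x) = 1 (g(x) = (2*x)/((2*x)) = (2*x)*(1/(2*x)) = 1)
-700 + g(p(-4))*27 = -700 + 1*27 = -700 + 27 = -673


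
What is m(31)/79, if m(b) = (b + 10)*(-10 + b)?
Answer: 861/79 ≈ 10.899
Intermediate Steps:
m(b) = (-10 + b)*(10 + b) (m(b) = (10 + b)*(-10 + b) = (-10 + b)*(10 + b))
m(31)/79 = (-100 + 31²)/79 = (-100 + 961)*(1/79) = 861*(1/79) = 861/79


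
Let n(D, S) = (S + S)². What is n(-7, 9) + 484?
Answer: 808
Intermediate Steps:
n(D, S) = 4*S² (n(D, S) = (2*S)² = 4*S²)
n(-7, 9) + 484 = 4*9² + 484 = 4*81 + 484 = 324 + 484 = 808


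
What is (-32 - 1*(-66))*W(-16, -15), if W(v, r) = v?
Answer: -544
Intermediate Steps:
(-32 - 1*(-66))*W(-16, -15) = (-32 - 1*(-66))*(-16) = (-32 + 66)*(-16) = 34*(-16) = -544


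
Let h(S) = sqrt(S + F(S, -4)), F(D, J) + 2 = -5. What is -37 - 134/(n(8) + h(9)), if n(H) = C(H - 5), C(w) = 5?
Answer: -1521/23 + 134*sqrt(2)/23 ≈ -57.891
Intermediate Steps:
F(D, J) = -7 (F(D, J) = -2 - 5 = -7)
h(S) = sqrt(-7 + S) (h(S) = sqrt(S - 7) = sqrt(-7 + S))
n(H) = 5
-37 - 134/(n(8) + h(9)) = -37 - 134/(5 + sqrt(-7 + 9)) = -37 - 134/(5 + sqrt(2))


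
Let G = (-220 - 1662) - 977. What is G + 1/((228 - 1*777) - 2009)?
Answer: -7313323/2558 ≈ -2859.0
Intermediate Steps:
G = -2859 (G = -1882 - 977 = -2859)
G + 1/((228 - 1*777) - 2009) = -2859 + 1/((228 - 1*777) - 2009) = -2859 + 1/((228 - 777) - 2009) = -2859 + 1/(-549 - 2009) = -2859 + 1/(-2558) = -2859 - 1/2558 = -7313323/2558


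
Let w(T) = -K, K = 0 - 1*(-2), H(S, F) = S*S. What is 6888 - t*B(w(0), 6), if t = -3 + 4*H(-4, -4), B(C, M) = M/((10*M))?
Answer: 68819/10 ≈ 6881.9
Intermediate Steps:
H(S, F) = S²
K = 2 (K = 0 + 2 = 2)
w(T) = -2 (w(T) = -1*2 = -2)
B(C, M) = ⅒ (B(C, M) = M*(1/(10*M)) = ⅒)
t = 61 (t = -3 + 4*(-4)² = -3 + 4*16 = -3 + 64 = 61)
6888 - t*B(w(0), 6) = 6888 - 61/10 = 68819/10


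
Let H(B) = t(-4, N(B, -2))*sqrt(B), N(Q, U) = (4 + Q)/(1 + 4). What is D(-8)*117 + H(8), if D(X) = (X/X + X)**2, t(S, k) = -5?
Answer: 5733 - 10*sqrt(2) ≈ 5718.9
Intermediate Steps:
N(Q, U) = 4/5 + Q/5 (N(Q, U) = (4 + Q)/5 = (4 + Q)*(1/5) = 4/5 + Q/5)
H(B) = -5*sqrt(B)
D(X) = (1 + X)**2
D(-8)*117 + H(8) = (1 - 8)**2*117 - 10*sqrt(2) = (-7)**2*117 - 10*sqrt(2) = 49*117 - 10*sqrt(2) = 5733 - 10*sqrt(2)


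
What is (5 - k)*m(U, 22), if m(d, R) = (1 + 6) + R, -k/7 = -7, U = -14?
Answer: -1276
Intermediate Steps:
k = 49 (k = -7*(-7) = 49)
m(d, R) = 7 + R
(5 - k)*m(U, 22) = (5 - 1*49)*(7 + 22) = (5 - 49)*29 = -44*29 = -1276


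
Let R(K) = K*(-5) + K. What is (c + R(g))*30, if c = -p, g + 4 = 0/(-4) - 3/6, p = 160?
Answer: -4260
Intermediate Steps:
g = -9/2 (g = -4 + (0/(-4) - 3/6) = -4 + (0*(-¼) - 3*⅙) = -4 + (0 - ½) = -4 - ½ = -9/2 ≈ -4.5000)
R(K) = -4*K (R(K) = -5*K + K = -4*K)
c = -160 (c = -1*160 = -160)
(c + R(g))*30 = (-160 - 4*(-9/2))*30 = (-160 + 18)*30 = -142*30 = -4260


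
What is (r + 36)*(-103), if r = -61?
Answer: 2575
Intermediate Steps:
(r + 36)*(-103) = (-61 + 36)*(-103) = -25*(-103) = 2575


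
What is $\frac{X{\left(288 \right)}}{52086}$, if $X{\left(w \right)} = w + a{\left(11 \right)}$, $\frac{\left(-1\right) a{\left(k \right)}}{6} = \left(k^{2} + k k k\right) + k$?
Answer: $- \frac{1415}{8681} \approx -0.163$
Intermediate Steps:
$a{\left(k \right)} = - 6 k - 6 k^{2} - 6 k^{3}$ ($a{\left(k \right)} = - 6 \left(\left(k^{2} + k k k\right) + k\right) = - 6 \left(\left(k^{2} + k^{2} k\right) + k\right) = - 6 \left(\left(k^{2} + k^{3}\right) + k\right) = - 6 \left(k + k^{2} + k^{3}\right) = - 6 k - 6 k^{2} - 6 k^{3}$)
$X{\left(w \right)} = -8778 + w$ ($X{\left(w \right)} = w - 66 \left(1 + 11 + 11^{2}\right) = w - 66 \left(1 + 11 + 121\right) = w - 66 \cdot 133 = w - 8778 = -8778 + w$)
$\frac{X{\left(288 \right)}}{52086} = \frac{-8778 + 288}{52086} = \left(-8490\right) \frac{1}{52086} = - \frac{1415}{8681}$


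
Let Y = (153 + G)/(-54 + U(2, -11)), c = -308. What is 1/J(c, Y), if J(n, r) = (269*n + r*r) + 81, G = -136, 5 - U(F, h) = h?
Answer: -1444/119521035 ≈ -1.2082e-5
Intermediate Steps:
U(F, h) = 5 - h
Y = -17/38 (Y = (153 - 136)/(-54 + (5 - 1*(-11))) = 17/(-54 + (5 + 11)) = 17/(-54 + 16) = 17/(-38) = 17*(-1/38) = -17/38 ≈ -0.44737)
J(n, r) = 81 + r**2 + 269*n (J(n, r) = (269*n + r**2) + 81 = (r**2 + 269*n) + 81 = 81 + r**2 + 269*n)
1/J(c, Y) = 1/(81 + (-17/38)**2 + 269*(-308)) = 1/(81 + 289/1444 - 82852) = 1/(-119521035/1444) = -1444/119521035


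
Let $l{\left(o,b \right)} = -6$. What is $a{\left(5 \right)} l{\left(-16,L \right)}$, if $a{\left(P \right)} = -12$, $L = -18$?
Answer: $72$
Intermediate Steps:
$a{\left(5 \right)} l{\left(-16,L \right)} = \left(-12\right) \left(-6\right) = 72$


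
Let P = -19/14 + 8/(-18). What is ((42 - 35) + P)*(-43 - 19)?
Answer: -20305/63 ≈ -322.30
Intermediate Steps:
P = -227/126 (P = -19*1/14 + 8*(-1/18) = -19/14 - 4/9 = -227/126 ≈ -1.8016)
((42 - 35) + P)*(-43 - 19) = ((42 - 35) - 227/126)*(-43 - 19) = (7 - 227/126)*(-62) = (655/126)*(-62) = -20305/63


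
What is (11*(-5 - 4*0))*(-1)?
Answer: 55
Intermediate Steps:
(11*(-5 - 4*0))*(-1) = (11*(-5 + 0))*(-1) = (11*(-5))*(-1) = -55*(-1) = 55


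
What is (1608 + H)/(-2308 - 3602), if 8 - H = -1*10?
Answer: -271/985 ≈ -0.27513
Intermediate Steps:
H = 18 (H = 8 - (-1)*10 = 8 - 1*(-10) = 8 + 10 = 18)
(1608 + H)/(-2308 - 3602) = (1608 + 18)/(-2308 - 3602) = 1626/(-5910) = 1626*(-1/5910) = -271/985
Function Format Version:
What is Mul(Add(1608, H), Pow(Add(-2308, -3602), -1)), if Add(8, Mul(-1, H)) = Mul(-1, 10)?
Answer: Rational(-271, 985) ≈ -0.27513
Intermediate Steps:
H = 18 (H = Add(8, Mul(-1, Mul(-1, 10))) = Add(8, Mul(-1, -10)) = Add(8, 10) = 18)
Mul(Add(1608, H), Pow(Add(-2308, -3602), -1)) = Mul(Add(1608, 18), Pow(Add(-2308, -3602), -1)) = Mul(1626, Pow(-5910, -1)) = Mul(1626, Rational(-1, 5910)) = Rational(-271, 985)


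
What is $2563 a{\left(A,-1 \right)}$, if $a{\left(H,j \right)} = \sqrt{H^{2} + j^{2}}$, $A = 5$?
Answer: $2563 \sqrt{26} \approx 13069.0$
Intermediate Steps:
$2563 a{\left(A,-1 \right)} = 2563 \sqrt{5^{2} + \left(-1\right)^{2}} = 2563 \sqrt{25 + 1} = 2563 \sqrt{26}$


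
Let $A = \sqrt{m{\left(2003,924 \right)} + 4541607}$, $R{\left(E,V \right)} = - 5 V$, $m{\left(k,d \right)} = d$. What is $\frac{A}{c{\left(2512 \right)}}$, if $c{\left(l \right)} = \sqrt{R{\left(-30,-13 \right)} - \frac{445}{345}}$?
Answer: $\frac{3 \sqrt{781099021}}{314} \approx 267.02$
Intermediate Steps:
$A = \sqrt{4542531}$ ($A = \sqrt{924 + 4541607} = \sqrt{4542531} \approx 2131.3$)
$c{\left(l \right)} = \frac{2 \sqrt{75831}}{69}$ ($c{\left(l \right)} = \sqrt{\left(-5\right) \left(-13\right) - \frac{445}{345}} = \sqrt{65 - \frac{89}{69}} = \sqrt{\frac{4396}{69}} = \frac{2 \sqrt{75831}}{69}$)
$\frac{A}{c{\left(2512 \right)}} = \frac{\sqrt{4542531}}{\frac{2}{69} \sqrt{75831}} = \sqrt{4542531} \frac{\sqrt{75831}}{2198} = \frac{3 \sqrt{781099021}}{314}$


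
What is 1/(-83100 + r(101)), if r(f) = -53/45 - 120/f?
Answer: -4545/377700253 ≈ -1.2033e-5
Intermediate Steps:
r(f) = -53/45 - 120/f (r(f) = -53*1/45 - 120/f = -53/45 - 120/f)
1/(-83100 + r(101)) = 1/(-83100 + (-53/45 - 120/101)) = 1/(-83100 - 10753/4545) = 1/(-377700253/4545) = -4545/377700253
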